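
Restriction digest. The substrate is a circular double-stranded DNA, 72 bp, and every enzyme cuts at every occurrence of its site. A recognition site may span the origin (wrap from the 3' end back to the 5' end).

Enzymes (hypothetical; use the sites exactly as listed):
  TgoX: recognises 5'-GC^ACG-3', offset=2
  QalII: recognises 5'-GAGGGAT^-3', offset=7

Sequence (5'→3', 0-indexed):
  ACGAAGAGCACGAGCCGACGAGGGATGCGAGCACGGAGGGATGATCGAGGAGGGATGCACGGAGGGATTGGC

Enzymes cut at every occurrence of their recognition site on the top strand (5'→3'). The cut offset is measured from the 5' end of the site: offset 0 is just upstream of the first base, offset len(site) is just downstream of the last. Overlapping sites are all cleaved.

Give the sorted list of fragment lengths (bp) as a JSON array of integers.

Site scan:
  TgoX (GCACG, off=2): starts [7, 30, 56, 70] → cuts [0, 9, 32, 58]
  QalII (GAGGGAT, off=7): starts [19, 35, 49, 61] → cuts [26, 42, 56, 68]

All cut coordinates (distinct, sorted): [0, 9, 26, 32, 42, 56, 58, 68]

Fragments:
  0→9: 9 bp
  9→26: 17 bp
  26→32: 6 bp
  32→42: 10 bp
  42→56: 14 bp
  56→58: 2 bp
  58→68: 10 bp
  68→0 (wrap): 72-68+0 = 4 bp

[2,4,6,9,10,10,14,17]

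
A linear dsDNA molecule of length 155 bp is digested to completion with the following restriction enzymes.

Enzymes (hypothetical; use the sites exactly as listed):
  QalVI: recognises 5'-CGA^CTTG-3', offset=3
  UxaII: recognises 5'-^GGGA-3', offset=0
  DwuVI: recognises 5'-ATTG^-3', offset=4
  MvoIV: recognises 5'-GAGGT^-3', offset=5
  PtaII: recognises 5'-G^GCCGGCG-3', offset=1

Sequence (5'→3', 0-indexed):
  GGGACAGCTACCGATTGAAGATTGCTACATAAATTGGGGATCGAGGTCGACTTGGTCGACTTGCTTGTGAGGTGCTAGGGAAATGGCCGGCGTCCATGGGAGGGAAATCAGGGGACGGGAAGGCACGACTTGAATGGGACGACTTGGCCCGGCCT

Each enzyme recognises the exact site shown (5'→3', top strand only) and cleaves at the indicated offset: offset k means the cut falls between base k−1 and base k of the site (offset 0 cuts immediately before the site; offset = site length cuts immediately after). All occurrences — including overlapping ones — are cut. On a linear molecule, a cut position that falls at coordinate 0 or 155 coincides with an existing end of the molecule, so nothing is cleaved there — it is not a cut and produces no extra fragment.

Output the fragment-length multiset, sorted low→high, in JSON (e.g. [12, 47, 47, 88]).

Scan for sites:
  QalVI (CGACTTG, off=3): starts [47, 56, 125, 139] → cuts [50, 59, 128, 142]
  UxaII (GGGA, off=0): starts [0, 36, 77, 97, 101, 111, 116, 135] → cuts [36, 77, 97, 101, 111, 116, 135] (position 0 is a terminus of the linear molecule — no cut)
  DwuVI (ATTG, off=4): starts [13, 20, 32] → cuts [17, 24, 36]
  MvoIV (GAGGT, off=5): starts [42, 68] → cuts [47, 73]
  PtaII (GGCCGGCG, off=1): starts [84] → cuts [85]

All cut coordinates (distinct, sorted): [17, 24, 36, 47, 50, 59, 73, 77, 85, 97, 101, 111, 116, 128, 135, 142]

Fragment lengths:
  [0,17): 17 bp
  [17,24): 7 bp
  [24,36): 12 bp
  [36,47): 11 bp
  [47,50): 3 bp
  [50,59): 9 bp
  [59,73): 14 bp
  [73,77): 4 bp
  [77,85): 8 bp
  [85,97): 12 bp
  [97,101): 4 bp
  [101,111): 10 bp
  [111,116): 5 bp
  [116,128): 12 bp
  [128,135): 7 bp
  [135,142): 7 bp
  [142,155): 13 bp

[3,4,4,5,7,7,7,8,9,10,11,12,12,12,13,14,17]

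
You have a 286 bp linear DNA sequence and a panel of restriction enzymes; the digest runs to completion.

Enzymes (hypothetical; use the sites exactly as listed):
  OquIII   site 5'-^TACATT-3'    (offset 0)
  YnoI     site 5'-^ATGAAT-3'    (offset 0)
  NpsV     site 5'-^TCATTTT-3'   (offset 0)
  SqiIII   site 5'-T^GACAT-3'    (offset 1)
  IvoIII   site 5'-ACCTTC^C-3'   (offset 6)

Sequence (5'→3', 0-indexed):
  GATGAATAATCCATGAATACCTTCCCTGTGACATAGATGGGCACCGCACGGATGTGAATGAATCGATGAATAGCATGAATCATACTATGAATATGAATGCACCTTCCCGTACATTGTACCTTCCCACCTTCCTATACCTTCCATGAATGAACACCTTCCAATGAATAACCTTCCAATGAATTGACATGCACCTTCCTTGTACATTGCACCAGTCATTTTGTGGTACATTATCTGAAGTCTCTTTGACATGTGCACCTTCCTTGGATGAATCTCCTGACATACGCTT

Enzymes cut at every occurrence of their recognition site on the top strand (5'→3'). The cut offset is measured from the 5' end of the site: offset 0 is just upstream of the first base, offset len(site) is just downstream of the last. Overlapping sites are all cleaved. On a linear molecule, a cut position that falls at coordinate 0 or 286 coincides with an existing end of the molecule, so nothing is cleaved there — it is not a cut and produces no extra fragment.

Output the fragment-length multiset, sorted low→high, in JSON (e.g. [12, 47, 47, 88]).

Site scan:
  OquIII TACATT/0: at [109, 199, 223] ⇒ [109, 199, 223]
  YnoI ATGAAT/0: at [1, 12, 57, 65, 74, 86, 92, 142, 160, 175, 264] ⇒ [1, 12, 57, 65, 74, 86, 92, 142, 160, 175, 264]
  NpsV TCATTTT/0: at [212] ⇒ [212]
  SqiIII TGACAT/1: at [28, 181, 243, 274] ⇒ [29, 182, 244, 275]
  IvoIII ACCTTCC/6: at [18, 100, 117, 125, 135, 152, 167, 189, 253] ⇒ [24, 106, 123, 131, 141, 158, 173, 195, 259]

All cut coordinates (distinct, sorted): [1, 12, 24, 29, 57, 65, 74, 86, 92, 106, 109, 123, 131, 141, 142, 158, 160, 173, 175, 182, 195, 199, 212, 223, 244, 259, 264, 275]

Fragments:
  [0,1): 1 bp
  [1,12): 11 bp
  [12,24): 12 bp
  [24,29): 5 bp
  [29,57): 28 bp
  [57,65): 8 bp
  [65,74): 9 bp
  [74,86): 12 bp
  [86,92): 6 bp
  [92,106): 14 bp
  [106,109): 3 bp
  [109,123): 14 bp
  [123,131): 8 bp
  [131,141): 10 bp
  [141,142): 1 bp
  [142,158): 16 bp
  [158,160): 2 bp
  [160,173): 13 bp
  [173,175): 2 bp
  [175,182): 7 bp
  [182,195): 13 bp
  [195,199): 4 bp
  [199,212): 13 bp
  [212,223): 11 bp
  [223,244): 21 bp
  [244,259): 15 bp
  [259,264): 5 bp
  [264,275): 11 bp
  [275,286): 11 bp

[1,1,2,2,3,4,5,5,6,7,8,8,9,10,11,11,11,11,12,12,13,13,13,14,14,15,16,21,28]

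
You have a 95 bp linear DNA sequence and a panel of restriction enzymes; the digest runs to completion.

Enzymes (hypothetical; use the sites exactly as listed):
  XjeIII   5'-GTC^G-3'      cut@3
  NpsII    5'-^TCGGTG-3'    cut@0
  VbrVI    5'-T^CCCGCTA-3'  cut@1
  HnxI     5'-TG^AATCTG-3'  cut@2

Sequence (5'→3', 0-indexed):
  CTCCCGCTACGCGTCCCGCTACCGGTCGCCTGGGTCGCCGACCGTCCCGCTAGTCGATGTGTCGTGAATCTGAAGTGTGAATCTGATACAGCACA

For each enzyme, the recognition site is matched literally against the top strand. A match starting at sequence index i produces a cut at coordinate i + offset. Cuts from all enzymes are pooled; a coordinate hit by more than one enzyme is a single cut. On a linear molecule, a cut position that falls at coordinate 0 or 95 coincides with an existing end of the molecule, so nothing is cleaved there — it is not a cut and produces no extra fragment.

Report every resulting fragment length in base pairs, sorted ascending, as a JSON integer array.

Per-enzyme occurrences:
  XjeIII (GTCG, off=3): starts [24, 33, 52, 60] → cuts [27, 36, 55, 63]
  NpsII (TCGGTG, off=0): no sites
  VbrVI (TCCCGCTA, off=1): starts [1, 13, 44] → cuts [2, 14, 45]
  HnxI (TGAATCTG, off=2): starts [64, 77] → cuts [66, 79]

All cut coordinates (distinct, sorted): [2, 14, 27, 36, 45, 55, 63, 66, 79]

Fragments:
  [0,2): 2 bp
  [2,14): 12 bp
  [14,27): 13 bp
  [27,36): 9 bp
  [36,45): 9 bp
  [45,55): 10 bp
  [55,63): 8 bp
  [63,66): 3 bp
  [66,79): 13 bp
  [79,95): 16 bp

[2,3,8,9,9,10,12,13,13,16]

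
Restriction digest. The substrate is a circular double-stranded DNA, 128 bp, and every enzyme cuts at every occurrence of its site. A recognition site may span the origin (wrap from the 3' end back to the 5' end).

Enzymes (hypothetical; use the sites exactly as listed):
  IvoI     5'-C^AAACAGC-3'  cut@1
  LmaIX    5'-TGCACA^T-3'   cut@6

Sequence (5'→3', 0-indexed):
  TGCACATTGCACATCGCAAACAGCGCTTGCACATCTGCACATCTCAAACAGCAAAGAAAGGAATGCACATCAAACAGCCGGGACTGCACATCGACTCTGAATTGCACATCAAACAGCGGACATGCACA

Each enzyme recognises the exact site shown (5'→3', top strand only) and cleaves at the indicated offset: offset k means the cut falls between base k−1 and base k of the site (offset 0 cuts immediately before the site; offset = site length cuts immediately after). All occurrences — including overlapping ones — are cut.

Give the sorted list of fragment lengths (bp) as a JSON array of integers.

[2,2,4,4,6,7,8,16,18,18,19,24]

Site scan:
  IvoI (CAAACAGC, off=1): starts [16, 44, 70, 109] → cuts [17, 45, 71, 110]
  LmaIX (TGCACAT, off=6): starts [0, 7, 27, 35, 63, 84, 102, 122] → cuts [0, 6, 13, 33, 41, 69, 90, 108]

Pooled cuts: [0, 6, 13, 17, 33, 41, 45, 69, 71, 90, 108, 110]

Fragments:
  0→6: 6 bp
  6→13: 7 bp
  13→17: 4 bp
  17→33: 16 bp
  33→41: 8 bp
  41→45: 4 bp
  45→69: 24 bp
  69→71: 2 bp
  71→90: 19 bp
  90→108: 18 bp
  108→110: 2 bp
  110→0 (wrap): 128-110+0 = 18 bp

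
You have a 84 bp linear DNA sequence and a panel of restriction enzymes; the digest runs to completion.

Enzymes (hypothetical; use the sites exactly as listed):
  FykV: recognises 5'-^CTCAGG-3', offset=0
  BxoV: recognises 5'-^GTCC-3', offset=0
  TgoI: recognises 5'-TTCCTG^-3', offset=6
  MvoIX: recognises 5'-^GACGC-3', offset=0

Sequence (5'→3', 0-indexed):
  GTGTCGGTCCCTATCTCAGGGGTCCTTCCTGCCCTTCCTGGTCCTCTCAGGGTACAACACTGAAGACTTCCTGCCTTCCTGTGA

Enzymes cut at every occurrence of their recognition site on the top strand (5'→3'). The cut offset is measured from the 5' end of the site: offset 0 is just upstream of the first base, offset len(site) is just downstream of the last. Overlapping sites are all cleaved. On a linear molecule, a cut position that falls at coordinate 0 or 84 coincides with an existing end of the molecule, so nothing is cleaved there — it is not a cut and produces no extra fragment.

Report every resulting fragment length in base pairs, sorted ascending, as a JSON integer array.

[3,5,6,7,8,8,9,10,28]

Site scan:
  FykV CTCAGG/0: at [14, 45] ⇒ [14, 45]
  BxoV GTCC/0: at [6, 21, 40] ⇒ [6, 21, 40]
  TgoI TTCCTG/6: at [25, 34, 67, 75] ⇒ [31, 40, 73, 81]
  MvoIX (GACGC, off=0): no sites

Pooled cuts: [6, 14, 21, 31, 40, 45, 73, 81]

Fragments:
  [0,6): 6 bp
  [6,14): 8 bp
  [14,21): 7 bp
  [21,31): 10 bp
  [31,40): 9 bp
  [40,45): 5 bp
  [45,73): 28 bp
  [73,81): 8 bp
  [81,84): 3 bp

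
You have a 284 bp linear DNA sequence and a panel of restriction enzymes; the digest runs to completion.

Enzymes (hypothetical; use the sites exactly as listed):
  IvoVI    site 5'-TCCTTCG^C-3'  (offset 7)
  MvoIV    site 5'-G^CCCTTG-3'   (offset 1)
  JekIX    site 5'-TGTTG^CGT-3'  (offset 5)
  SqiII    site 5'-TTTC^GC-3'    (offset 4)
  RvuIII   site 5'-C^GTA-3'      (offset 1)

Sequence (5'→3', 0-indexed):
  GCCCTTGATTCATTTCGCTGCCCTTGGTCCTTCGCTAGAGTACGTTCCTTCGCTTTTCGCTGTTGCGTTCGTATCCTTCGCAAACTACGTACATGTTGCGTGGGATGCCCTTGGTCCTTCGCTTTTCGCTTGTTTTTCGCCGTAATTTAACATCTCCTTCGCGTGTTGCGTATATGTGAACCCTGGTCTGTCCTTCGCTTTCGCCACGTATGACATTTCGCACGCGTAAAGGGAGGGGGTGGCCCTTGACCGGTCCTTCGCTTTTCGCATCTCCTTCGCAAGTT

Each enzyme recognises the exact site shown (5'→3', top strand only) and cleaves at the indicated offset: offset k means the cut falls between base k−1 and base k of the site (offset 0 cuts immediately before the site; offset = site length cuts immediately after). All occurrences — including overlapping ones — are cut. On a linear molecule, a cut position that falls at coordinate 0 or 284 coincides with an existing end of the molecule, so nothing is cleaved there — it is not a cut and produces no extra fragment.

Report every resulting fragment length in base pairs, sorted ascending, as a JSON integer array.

[1,1,3,4,5,5,5,6,6,6,6,6,7,7,8,9,10,10,11,12,12,14,14,15,17,18,18,20,28]

Scan for sites:
  IvoVI (TCCTTCGC, off=7): starts [27, 45, 73, 114, 154, 190, 253, 271] → cuts [34, 52, 80, 121, 161, 197, 260, 278]
  MvoIV (GCCCTTG, off=1): starts [0, 19, 106, 241] → cuts [1, 20, 107, 242]
  JekIX (TGTTGCGT, off=5): starts [60, 93, 163] → cuts [65, 98, 168]
  SqiII (TTTCGC, off=4): starts [12, 54, 123, 134, 198, 215, 262] → cuts [16, 58, 127, 138, 202, 219, 266]
  RvuIII (CGTA, off=1): starts [69, 87, 140, 168, 206, 224] → cuts [70, 88, 141, 169, 207, 225]

All cut coordinates (distinct, sorted): [1, 16, 20, 34, 52, 58, 65, 70, 80, 88, 98, 107, 121, 127, 138, 141, 161, 168, 169, 197, 202, 207, 219, 225, 242, 260, 266, 278]

Fragment lengths:
  [0,1): 1 bp
  [1,16): 15 bp
  [16,20): 4 bp
  [20,34): 14 bp
  [34,52): 18 bp
  [52,58): 6 bp
  [58,65): 7 bp
  [65,70): 5 bp
  [70,80): 10 bp
  [80,88): 8 bp
  [88,98): 10 bp
  [98,107): 9 bp
  [107,121): 14 bp
  [121,127): 6 bp
  [127,138): 11 bp
  [138,141): 3 bp
  [141,161): 20 bp
  [161,168): 7 bp
  [168,169): 1 bp
  [169,197): 28 bp
  [197,202): 5 bp
  [202,207): 5 bp
  [207,219): 12 bp
  [219,225): 6 bp
  [225,242): 17 bp
  [242,260): 18 bp
  [260,266): 6 bp
  [266,278): 12 bp
  [278,284): 6 bp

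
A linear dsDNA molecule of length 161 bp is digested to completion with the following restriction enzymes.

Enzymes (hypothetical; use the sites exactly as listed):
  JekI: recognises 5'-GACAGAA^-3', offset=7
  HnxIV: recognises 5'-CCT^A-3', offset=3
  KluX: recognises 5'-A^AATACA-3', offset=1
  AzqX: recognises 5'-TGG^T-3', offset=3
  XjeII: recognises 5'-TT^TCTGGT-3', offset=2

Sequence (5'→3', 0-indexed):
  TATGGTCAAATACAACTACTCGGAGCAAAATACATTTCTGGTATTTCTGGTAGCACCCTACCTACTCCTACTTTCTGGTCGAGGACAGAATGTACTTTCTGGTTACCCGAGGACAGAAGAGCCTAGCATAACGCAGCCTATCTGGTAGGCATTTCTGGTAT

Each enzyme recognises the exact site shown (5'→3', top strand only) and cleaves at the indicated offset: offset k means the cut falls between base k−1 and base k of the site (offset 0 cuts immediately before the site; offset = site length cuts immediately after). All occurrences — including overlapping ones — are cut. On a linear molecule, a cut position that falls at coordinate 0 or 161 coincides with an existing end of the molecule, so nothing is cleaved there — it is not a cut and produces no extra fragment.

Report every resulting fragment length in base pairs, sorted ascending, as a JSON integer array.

[3,3,4,4,4,5,5,5,5,5,5,6,6,6,7,8,8,9,12,15,16,20]

Scan for sites:
  JekI GACAGAA/7: at [83, 111] ⇒ [90, 118]
  HnxIV CCTA/3: at [56, 60, 66, 121, 136] ⇒ [59, 63, 69, 124, 139]
  KluX AAATACA/1: at [7, 27] ⇒ [8, 28]
  AzqX TGGT/3: at [2, 38, 47, 75, 99, 142, 155] ⇒ [5, 41, 50, 78, 102, 145, 158]
  XjeII TTTCTGGT/2: at [34, 43, 71, 95, 151] ⇒ [36, 45, 73, 97, 153]

Pooled cuts: [5, 8, 28, 36, 41, 45, 50, 59, 63, 69, 73, 78, 90, 97, 102, 118, 124, 139, 145, 153, 158]

Fragments:
  [0,5): 5 bp
  [5,8): 3 bp
  [8,28): 20 bp
  [28,36): 8 bp
  [36,41): 5 bp
  [41,45): 4 bp
  [45,50): 5 bp
  [50,59): 9 bp
  [59,63): 4 bp
  [63,69): 6 bp
  [69,73): 4 bp
  [73,78): 5 bp
  [78,90): 12 bp
  [90,97): 7 bp
  [97,102): 5 bp
  [102,118): 16 bp
  [118,124): 6 bp
  [124,139): 15 bp
  [139,145): 6 bp
  [145,153): 8 bp
  [153,158): 5 bp
  [158,161): 3 bp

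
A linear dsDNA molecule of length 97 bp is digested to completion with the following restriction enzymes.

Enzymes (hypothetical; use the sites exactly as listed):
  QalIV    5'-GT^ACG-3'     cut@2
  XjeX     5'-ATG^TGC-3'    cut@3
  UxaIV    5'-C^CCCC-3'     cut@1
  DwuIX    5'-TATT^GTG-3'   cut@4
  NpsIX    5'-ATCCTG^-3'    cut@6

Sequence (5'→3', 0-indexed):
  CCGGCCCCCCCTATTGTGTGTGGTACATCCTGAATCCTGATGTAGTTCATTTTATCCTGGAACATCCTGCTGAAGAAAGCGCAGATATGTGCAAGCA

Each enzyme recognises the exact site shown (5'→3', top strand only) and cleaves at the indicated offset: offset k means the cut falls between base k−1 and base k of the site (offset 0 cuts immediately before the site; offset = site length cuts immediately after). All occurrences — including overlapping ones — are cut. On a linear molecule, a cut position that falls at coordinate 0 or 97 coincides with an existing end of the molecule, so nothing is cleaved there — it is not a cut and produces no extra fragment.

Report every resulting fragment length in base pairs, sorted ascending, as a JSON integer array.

Site scan:
  QalIV (GTACG, off=2): no sites
  XjeX ATGTGC/3: at [86] ⇒ [89]
  UxaIV CCCCC/1: at [4, 5, 6] ⇒ [5, 6, 7]
  DwuIX TATTGTG/4: at [11] ⇒ [15]
  NpsIX ATCCTG/6: at [26, 33, 53, 63] ⇒ [32, 39, 59, 69]

All cut coordinates (distinct, sorted): [5, 6, 7, 15, 32, 39, 59, 69, 89]

Fragments:
  [0,5): 5 bp
  [5,6): 1 bp
  [6,7): 1 bp
  [7,15): 8 bp
  [15,32): 17 bp
  [32,39): 7 bp
  [39,59): 20 bp
  [59,69): 10 bp
  [69,89): 20 bp
  [89,97): 8 bp

[1,1,5,7,8,8,10,17,20,20]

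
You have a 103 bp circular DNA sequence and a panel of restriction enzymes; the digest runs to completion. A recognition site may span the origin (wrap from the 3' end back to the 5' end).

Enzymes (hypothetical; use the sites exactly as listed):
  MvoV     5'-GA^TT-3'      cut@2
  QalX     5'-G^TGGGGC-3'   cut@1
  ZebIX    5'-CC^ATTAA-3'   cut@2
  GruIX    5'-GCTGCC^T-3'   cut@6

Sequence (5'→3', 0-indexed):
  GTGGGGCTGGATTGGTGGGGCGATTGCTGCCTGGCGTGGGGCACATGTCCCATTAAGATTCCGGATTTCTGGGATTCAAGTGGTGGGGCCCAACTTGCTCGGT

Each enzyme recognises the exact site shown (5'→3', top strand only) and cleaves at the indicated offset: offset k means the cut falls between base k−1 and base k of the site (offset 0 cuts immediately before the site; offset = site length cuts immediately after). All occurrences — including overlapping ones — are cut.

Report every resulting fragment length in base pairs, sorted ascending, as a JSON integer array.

[4,5,7,7,8,8,9,9,10,15,21]

Per-enzyme occurrences:
  MvoV (GATT, off=2): starts [9, 21, 56, 63, 72] → cuts [11, 23, 58, 65, 74]
  QalX (GTGGGGC, off=1): starts [0, 14, 35, 82] → cuts [1, 15, 36, 83]
  ZebIX (CCATTAA, off=2): starts [49] → cuts [51]
  GruIX (GCTGCCT, off=6): starts [25] → cuts [31]

Pooled cuts: [1, 11, 15, 23, 31, 36, 51, 58, 65, 74, 83]

Fragment lengths:
  1→11: 10 bp
  11→15: 4 bp
  15→23: 8 bp
  23→31: 8 bp
  31→36: 5 bp
  36→51: 15 bp
  51→58: 7 bp
  58→65: 7 bp
  65→74: 9 bp
  74→83: 9 bp
  83→1 (wrap): 103-83+1 = 21 bp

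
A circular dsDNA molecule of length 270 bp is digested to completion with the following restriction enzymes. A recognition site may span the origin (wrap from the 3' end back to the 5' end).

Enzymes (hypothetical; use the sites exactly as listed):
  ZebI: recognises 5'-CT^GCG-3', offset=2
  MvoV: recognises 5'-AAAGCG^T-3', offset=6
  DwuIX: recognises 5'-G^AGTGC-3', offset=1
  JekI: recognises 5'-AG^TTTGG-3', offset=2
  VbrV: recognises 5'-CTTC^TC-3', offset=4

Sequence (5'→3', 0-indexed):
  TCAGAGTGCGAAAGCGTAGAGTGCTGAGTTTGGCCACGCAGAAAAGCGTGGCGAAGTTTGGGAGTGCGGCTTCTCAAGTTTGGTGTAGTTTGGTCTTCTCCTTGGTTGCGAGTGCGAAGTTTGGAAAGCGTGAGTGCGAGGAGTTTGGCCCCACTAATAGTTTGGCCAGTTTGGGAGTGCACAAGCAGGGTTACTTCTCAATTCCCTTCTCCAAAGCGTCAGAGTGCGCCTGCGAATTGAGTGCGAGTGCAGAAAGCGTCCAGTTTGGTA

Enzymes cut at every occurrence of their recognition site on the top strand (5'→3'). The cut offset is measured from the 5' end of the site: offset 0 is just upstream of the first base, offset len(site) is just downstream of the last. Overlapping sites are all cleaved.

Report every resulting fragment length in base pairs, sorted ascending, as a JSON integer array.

Scan for sites:
  ZebI CTGCG/2: at [229] ⇒ [231]
  MvoV AAAGCGT/6: at [10, 42, 124, 212, 252] ⇒ [16, 48, 130, 218, 258]
  DwuIX GAGTGC/1: at [3, 18, 61, 109, 131, 174, 221, 238, 244] ⇒ [4, 19, 62, 110, 132, 175, 222, 239, 245]
  JekI AGTTTGG/2: at [26, 54, 76, 86, 117, 141, 158, 167, 261] ⇒ [28, 56, 78, 88, 119, 143, 160, 169, 263]
  VbrV CTTCTC/4: at [69, 94, 193, 205] ⇒ [73, 98, 197, 209]

All cut coordinates (distinct, sorted): [4, 16, 19, 28, 48, 56, 62, 73, 78, 88, 98, 110, 119, 130, 132, 143, 160, 169, 175, 197, 209, 218, 222, 231, 239, 245, 258, 263]

Fragments:
  4→16: 12 bp
  16→19: 3 bp
  19→28: 9 bp
  28→48: 20 bp
  48→56: 8 bp
  56→62: 6 bp
  62→73: 11 bp
  73→78: 5 bp
  78→88: 10 bp
  88→98: 10 bp
  98→110: 12 bp
  110→119: 9 bp
  119→130: 11 bp
  130→132: 2 bp
  132→143: 11 bp
  143→160: 17 bp
  160→169: 9 bp
  169→175: 6 bp
  175→197: 22 bp
  197→209: 12 bp
  209→218: 9 bp
  218→222: 4 bp
  222→231: 9 bp
  231→239: 8 bp
  239→245: 6 bp
  245→258: 13 bp
  258→263: 5 bp
  263→4 (wrap): 270-263+4 = 11 bp

[2,3,4,5,5,6,6,6,8,8,9,9,9,9,9,10,10,11,11,11,11,12,12,12,13,17,20,22]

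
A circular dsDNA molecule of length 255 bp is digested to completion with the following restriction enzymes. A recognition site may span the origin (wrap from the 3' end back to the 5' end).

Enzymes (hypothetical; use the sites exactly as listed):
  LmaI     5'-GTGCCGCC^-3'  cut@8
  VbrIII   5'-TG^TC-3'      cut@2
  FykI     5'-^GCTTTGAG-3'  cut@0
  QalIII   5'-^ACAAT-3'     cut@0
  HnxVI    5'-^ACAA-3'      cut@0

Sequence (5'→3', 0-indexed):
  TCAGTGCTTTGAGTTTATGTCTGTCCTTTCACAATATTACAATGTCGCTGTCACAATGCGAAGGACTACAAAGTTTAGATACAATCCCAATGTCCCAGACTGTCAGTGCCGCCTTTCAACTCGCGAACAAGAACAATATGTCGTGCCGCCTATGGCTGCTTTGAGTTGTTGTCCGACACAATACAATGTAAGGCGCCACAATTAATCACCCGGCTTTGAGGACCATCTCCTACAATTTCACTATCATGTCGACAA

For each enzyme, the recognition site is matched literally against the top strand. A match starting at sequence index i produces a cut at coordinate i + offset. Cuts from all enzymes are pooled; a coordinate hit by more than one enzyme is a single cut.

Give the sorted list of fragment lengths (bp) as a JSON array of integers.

Per-enzyme occurrences:
  LmaI (GTGCCGCC, off=8): starts [105, 142] → cuts [113, 150]
  VbrIII (TGTC, off=2): starts [17, 21, 42, 48, 90, 100, 138, 169, 246] → cuts [19, 23, 44, 50, 92, 102, 140, 171, 248]
  FykI (GCTTTGAG, off=0): starts [5, 157, 212] → cuts [5, 157, 212]
  QalIII (ACAAT, off=0): starts [30, 38, 52, 80, 132, 177, 182, 197, 231, 251] → cuts [30, 38, 52, 80, 132, 177, 182, 197, 231, 251]
  HnxVI (ACAA, off=0): starts [30, 38, 52, 67, 80, 126, 132, 177, 182, 197, 231, 251] → cuts [30, 38, 52, 67, 80, 126, 132, 177, 182, 197, 231, 251]

All cut coordinates (distinct, sorted): [5, 19, 23, 30, 38, 44, 50, 52, 67, 80, 92, 102, 113, 126, 132, 140, 150, 157, 171, 177, 182, 197, 212, 231, 248, 251]

Fragment lengths:
  5→19: 14 bp
  19→23: 4 bp
  23→30: 7 bp
  30→38: 8 bp
  38→44: 6 bp
  44→50: 6 bp
  50→52: 2 bp
  52→67: 15 bp
  67→80: 13 bp
  80→92: 12 bp
  92→102: 10 bp
  102→113: 11 bp
  113→126: 13 bp
  126→132: 6 bp
  132→140: 8 bp
  140→150: 10 bp
  150→157: 7 bp
  157→171: 14 bp
  171→177: 6 bp
  177→182: 5 bp
  182→197: 15 bp
  197→212: 15 bp
  212→231: 19 bp
  231→248: 17 bp
  248→251: 3 bp
  251→5 (wrap): 255-251+5 = 9 bp

[2,3,4,5,6,6,6,6,7,7,8,8,9,10,10,11,12,13,13,14,14,15,15,15,17,19]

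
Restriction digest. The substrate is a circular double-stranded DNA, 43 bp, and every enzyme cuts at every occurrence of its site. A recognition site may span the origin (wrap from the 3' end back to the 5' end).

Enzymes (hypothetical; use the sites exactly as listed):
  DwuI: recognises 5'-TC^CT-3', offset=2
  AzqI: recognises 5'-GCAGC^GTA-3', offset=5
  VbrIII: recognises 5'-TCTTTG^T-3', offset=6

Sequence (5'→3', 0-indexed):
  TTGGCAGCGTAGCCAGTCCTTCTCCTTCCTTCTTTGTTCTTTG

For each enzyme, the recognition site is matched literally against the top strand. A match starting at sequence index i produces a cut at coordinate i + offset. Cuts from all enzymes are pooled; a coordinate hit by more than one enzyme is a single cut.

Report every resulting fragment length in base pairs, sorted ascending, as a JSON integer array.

Per-enzyme occurrences:
  DwuI TCCT/2: at [16, 22, 26] ⇒ [18, 24, 28]
  AzqI GCAGCGTA/5: at [3] ⇒ [8]
  VbrIII TCTTTGT/6: at [30, 37] ⇒ [0, 36]

Pooled cuts: [0, 8, 18, 24, 28, 36]

Fragments:
  0→8: 8 bp
  8→18: 10 bp
  18→24: 6 bp
  24→28: 4 bp
  28→36: 8 bp
  36→0 (wrap): 43-36+0 = 7 bp

[4,6,7,8,8,10]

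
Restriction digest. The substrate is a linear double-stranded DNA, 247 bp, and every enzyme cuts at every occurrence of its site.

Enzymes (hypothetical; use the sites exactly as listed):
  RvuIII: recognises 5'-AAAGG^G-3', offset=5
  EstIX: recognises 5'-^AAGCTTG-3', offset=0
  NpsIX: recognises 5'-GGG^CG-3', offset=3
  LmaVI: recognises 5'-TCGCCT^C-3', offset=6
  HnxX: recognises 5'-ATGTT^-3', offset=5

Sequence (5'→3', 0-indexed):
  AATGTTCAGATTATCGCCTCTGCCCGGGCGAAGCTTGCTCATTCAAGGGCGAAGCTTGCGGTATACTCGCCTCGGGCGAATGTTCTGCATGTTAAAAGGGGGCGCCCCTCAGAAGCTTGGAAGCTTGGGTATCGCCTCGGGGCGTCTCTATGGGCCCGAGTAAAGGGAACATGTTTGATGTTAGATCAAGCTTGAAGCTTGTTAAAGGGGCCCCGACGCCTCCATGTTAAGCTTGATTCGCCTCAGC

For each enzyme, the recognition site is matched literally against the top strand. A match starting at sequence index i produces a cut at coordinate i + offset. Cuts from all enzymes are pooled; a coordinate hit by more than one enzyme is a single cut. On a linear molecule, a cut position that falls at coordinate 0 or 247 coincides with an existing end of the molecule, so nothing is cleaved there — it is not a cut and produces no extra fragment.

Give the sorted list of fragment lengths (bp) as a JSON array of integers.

[2,2,3,4,4,5,5,6,6,7,7,8,8,9,9,9,10,13,14,15,17,19,20,21,24]

Scan for sites:
  RvuIII AAAGGG/5: at [94, 161, 203] ⇒ [99, 166, 208]
  EstIX AAGCTTG/0: at [30, 51, 112, 120, 187, 194, 228] ⇒ [30, 51, 112, 120, 187, 194, 228]
  NpsIX GGGCG/3: at [25, 46, 73, 99, 139] ⇒ [28, 49, 76, 102, 142]
  LmaVI TCGCCTC/6: at [13, 66, 131, 237] ⇒ [19, 72, 137, 243]
  HnxX ATGTT/5: at [1, 79, 88, 170, 177, 223] ⇒ [6, 84, 93, 175, 182, 228]

Pooled cuts: [6, 19, 28, 30, 49, 51, 72, 76, 84, 93, 99, 102, 112, 120, 137, 142, 166, 175, 182, 187, 194, 208, 228, 243]

Fragment lengths:
  [0,6): 6 bp
  [6,19): 13 bp
  [19,28): 9 bp
  [28,30): 2 bp
  [30,49): 19 bp
  [49,51): 2 bp
  [51,72): 21 bp
  [72,76): 4 bp
  [76,84): 8 bp
  [84,93): 9 bp
  [93,99): 6 bp
  [99,102): 3 bp
  [102,112): 10 bp
  [112,120): 8 bp
  [120,137): 17 bp
  [137,142): 5 bp
  [142,166): 24 bp
  [166,175): 9 bp
  [175,182): 7 bp
  [182,187): 5 bp
  [187,194): 7 bp
  [194,208): 14 bp
  [208,228): 20 bp
  [228,243): 15 bp
  [243,247): 4 bp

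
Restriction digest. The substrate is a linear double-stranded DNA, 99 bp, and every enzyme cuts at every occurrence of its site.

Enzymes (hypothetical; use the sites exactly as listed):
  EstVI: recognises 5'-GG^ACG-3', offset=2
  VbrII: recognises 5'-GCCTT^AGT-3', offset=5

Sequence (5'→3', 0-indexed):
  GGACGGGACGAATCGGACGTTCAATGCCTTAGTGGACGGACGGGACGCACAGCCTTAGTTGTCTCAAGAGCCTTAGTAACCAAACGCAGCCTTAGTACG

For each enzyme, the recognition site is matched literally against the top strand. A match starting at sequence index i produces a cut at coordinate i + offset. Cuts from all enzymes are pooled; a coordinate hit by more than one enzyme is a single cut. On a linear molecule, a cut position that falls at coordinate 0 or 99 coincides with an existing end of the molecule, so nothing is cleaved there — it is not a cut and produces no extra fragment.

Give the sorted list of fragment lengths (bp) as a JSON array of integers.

[2,4,5,5,5,6,9,12,14,18,19]

Site scan:
  EstVI (GGACG, off=2): starts [0, 5, 14, 33, 37, 42] → cuts [2, 7, 16, 35, 39, 44]
  VbrII (GCCTTAGT, off=5): starts [25, 51, 69, 88] → cuts [30, 56, 74, 93]

All cut coordinates (distinct, sorted): [2, 7, 16, 30, 35, 39, 44, 56, 74, 93]

Fragments:
  [0,2): 2 bp
  [2,7): 5 bp
  [7,16): 9 bp
  [16,30): 14 bp
  [30,35): 5 bp
  [35,39): 4 bp
  [39,44): 5 bp
  [44,56): 12 bp
  [56,74): 18 bp
  [74,93): 19 bp
  [93,99): 6 bp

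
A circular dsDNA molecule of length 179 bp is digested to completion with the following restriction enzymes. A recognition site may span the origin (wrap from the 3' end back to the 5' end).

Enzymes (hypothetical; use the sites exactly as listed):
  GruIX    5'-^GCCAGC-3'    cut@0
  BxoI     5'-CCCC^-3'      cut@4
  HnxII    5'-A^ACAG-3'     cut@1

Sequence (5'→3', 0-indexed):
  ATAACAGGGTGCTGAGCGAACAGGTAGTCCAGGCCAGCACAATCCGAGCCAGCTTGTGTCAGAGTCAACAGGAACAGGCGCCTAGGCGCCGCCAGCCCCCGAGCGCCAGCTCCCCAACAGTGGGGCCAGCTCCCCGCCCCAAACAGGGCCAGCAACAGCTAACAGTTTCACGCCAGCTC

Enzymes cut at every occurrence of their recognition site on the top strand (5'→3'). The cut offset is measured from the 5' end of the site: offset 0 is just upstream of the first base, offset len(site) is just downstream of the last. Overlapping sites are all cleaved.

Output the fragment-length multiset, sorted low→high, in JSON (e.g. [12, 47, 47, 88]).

Per-enzyme occurrences:
  GruIX (GCCAGC, off=0): starts [32, 47, 90, 104, 124, 147, 171] → cuts [32, 47, 90, 104, 124, 147, 171]
  BxoI (CCCC, off=4): starts [95, 96, 111, 131, 136] → cuts [99, 100, 115, 135, 140]
  HnxII (AACAG, off=1): starts [2, 18, 66, 72, 115, 141, 153, 160] → cuts [3, 19, 67, 73, 116, 142, 154, 161]

Pooled cuts: [3, 19, 32, 47, 67, 73, 90, 99, 100, 104, 115, 116, 124, 135, 140, 142, 147, 154, 161, 171]

Fragments:
  3→19: 16 bp
  19→32: 13 bp
  32→47: 15 bp
  47→67: 20 bp
  67→73: 6 bp
  73→90: 17 bp
  90→99: 9 bp
  99→100: 1 bp
  100→104: 4 bp
  104→115: 11 bp
  115→116: 1 bp
  116→124: 8 bp
  124→135: 11 bp
  135→140: 5 bp
  140→142: 2 bp
  142→147: 5 bp
  147→154: 7 bp
  154→161: 7 bp
  161→171: 10 bp
  171→3 (wrap): 179-171+3 = 11 bp

[1,1,2,4,5,5,6,7,7,8,9,10,11,11,11,13,15,16,17,20]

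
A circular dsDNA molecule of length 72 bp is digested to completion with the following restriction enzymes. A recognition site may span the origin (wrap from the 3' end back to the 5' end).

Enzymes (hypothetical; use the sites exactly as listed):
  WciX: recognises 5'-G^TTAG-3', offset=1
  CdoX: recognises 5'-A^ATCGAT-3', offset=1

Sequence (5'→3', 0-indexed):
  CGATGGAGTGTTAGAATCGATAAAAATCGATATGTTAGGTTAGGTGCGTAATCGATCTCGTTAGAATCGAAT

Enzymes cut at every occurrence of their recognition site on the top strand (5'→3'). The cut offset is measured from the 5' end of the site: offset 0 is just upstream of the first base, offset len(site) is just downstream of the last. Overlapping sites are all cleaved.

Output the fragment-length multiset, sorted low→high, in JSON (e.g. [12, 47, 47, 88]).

[5,5,9,10,10,10,11,12]

Scan for sites:
  WciX (GTTAG, off=1): starts [9, 33, 38, 59] → cuts [10, 34, 39, 60]
  CdoX (AATCGAT, off=1): starts [14, 24, 49, 69] → cuts [15, 25, 50, 70]

Pooled cuts: [10, 15, 25, 34, 39, 50, 60, 70]

Fragment lengths:
  10→15: 5 bp
  15→25: 10 bp
  25→34: 9 bp
  34→39: 5 bp
  39→50: 11 bp
  50→60: 10 bp
  60→70: 10 bp
  70→10 (wrap): 72-70+10 = 12 bp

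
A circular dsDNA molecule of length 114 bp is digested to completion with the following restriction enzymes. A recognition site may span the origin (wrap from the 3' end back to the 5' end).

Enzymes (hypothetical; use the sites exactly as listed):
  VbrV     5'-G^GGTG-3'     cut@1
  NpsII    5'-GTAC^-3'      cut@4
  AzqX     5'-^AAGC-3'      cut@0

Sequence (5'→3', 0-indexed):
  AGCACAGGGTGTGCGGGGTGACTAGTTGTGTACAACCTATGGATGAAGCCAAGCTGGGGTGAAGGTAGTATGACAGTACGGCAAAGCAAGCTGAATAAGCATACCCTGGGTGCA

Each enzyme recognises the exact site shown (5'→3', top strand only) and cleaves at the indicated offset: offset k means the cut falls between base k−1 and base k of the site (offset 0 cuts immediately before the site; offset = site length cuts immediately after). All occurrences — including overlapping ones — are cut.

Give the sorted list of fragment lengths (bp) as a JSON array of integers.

[4,4,5,5,7,8,9,9,12,12,17,22]

Site scan:
  VbrV GGGTG/1: at [6, 15, 56, 107] ⇒ [7, 16, 57, 108]
  NpsII GTAC/4: at [29, 75] ⇒ [33, 79]
  AzqX AAGC/0: at [45, 50, 83, 87, 96, 113] ⇒ [45, 50, 83, 87, 96, 113]

Pooled cuts: [7, 16, 33, 45, 50, 57, 79, 83, 87, 96, 108, 113]

Fragment lengths:
  7→16: 9 bp
  16→33: 17 bp
  33→45: 12 bp
  45→50: 5 bp
  50→57: 7 bp
  57→79: 22 bp
  79→83: 4 bp
  83→87: 4 bp
  87→96: 9 bp
  96→108: 12 bp
  108→113: 5 bp
  113→7 (wrap): 114-113+7 = 8 bp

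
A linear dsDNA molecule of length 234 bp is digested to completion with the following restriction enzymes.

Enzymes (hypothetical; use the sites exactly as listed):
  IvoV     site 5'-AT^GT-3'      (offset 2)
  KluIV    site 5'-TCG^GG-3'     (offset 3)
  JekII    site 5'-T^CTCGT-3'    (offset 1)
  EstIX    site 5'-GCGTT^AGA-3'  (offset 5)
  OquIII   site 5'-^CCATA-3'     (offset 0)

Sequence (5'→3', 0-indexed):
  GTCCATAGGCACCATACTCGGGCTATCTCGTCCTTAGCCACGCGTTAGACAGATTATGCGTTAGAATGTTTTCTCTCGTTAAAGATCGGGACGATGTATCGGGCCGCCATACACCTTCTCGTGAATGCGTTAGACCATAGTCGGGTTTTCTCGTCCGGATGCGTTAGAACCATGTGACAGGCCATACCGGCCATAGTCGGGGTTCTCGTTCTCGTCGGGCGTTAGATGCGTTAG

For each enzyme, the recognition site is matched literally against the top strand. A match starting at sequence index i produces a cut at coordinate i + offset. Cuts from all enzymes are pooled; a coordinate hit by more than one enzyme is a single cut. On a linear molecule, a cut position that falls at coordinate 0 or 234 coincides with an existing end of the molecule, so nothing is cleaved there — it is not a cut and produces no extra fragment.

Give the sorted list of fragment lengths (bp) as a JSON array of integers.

Per-enzyme occurrences:
  IvoV (ATGT, off=2): starts [65, 93, 171] → cuts [67, 95, 173]
  KluIV (TCGGG, off=3): starts [17, 85, 98, 140, 196, 214] → cuts [20, 88, 101, 143, 199, 217]
  JekII (TCTCGT, off=1): starts [25, 73, 116, 148, 203, 209] → cuts [26, 74, 117, 149, 204, 210]
  EstIX (GCGTTAGA, off=5): starts [41, 57, 126, 160, 218] → cuts [46, 62, 131, 165, 223]
  OquIII (CCATA, off=0): starts [2, 11, 106, 134, 181, 190] → cuts [2, 11, 106, 134, 181, 190]

Pooled cuts: [2, 11, 20, 26, 46, 62, 67, 74, 88, 95, 101, 106, 117, 131, 134, 143, 149, 165, 173, 181, 190, 199, 204, 210, 217, 223]

Fragment lengths:
  [0,2): 2 bp
  [2,11): 9 bp
  [11,20): 9 bp
  [20,26): 6 bp
  [26,46): 20 bp
  [46,62): 16 bp
  [62,67): 5 bp
  [67,74): 7 bp
  [74,88): 14 bp
  [88,95): 7 bp
  [95,101): 6 bp
  [101,106): 5 bp
  [106,117): 11 bp
  [117,131): 14 bp
  [131,134): 3 bp
  [134,143): 9 bp
  [143,149): 6 bp
  [149,165): 16 bp
  [165,173): 8 bp
  [173,181): 8 bp
  [181,190): 9 bp
  [190,199): 9 bp
  [199,204): 5 bp
  [204,210): 6 bp
  [210,217): 7 bp
  [217,223): 6 bp
  [223,234): 11 bp

[2,3,5,5,5,6,6,6,6,6,7,7,7,8,8,9,9,9,9,9,11,11,14,14,16,16,20]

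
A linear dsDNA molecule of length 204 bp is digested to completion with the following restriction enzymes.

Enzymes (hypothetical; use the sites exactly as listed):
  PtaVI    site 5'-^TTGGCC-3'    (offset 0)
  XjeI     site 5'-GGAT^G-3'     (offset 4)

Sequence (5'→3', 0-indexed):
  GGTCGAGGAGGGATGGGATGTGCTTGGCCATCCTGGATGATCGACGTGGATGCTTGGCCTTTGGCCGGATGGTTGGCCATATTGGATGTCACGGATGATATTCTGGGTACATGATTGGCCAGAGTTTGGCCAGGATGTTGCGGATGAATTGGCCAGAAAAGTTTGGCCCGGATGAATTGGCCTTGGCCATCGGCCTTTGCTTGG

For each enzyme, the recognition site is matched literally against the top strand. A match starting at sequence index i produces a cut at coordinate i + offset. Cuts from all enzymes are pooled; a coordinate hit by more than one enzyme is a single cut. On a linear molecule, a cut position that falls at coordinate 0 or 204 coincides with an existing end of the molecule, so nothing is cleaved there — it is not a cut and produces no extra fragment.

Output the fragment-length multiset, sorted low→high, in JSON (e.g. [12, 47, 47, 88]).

Scan for sites:
  PtaVI TTGGCC/0: at [23, 53, 60, 72, 114, 125, 148, 162, 176, 182] ⇒ [23, 53, 60, 72, 114, 125, 148, 162, 176, 182]
  XjeI GGATG/4: at [10, 15, 34, 47, 66, 83, 92, 132, 141, 169] ⇒ [14, 19, 38, 51, 70, 87, 96, 136, 145, 173]

Pooled cuts: [14, 19, 23, 38, 51, 53, 60, 70, 72, 87, 96, 114, 125, 136, 145, 148, 162, 173, 176, 182]

Fragments:
  [0,14): 14 bp
  [14,19): 5 bp
  [19,23): 4 bp
  [23,38): 15 bp
  [38,51): 13 bp
  [51,53): 2 bp
  [53,60): 7 bp
  [60,70): 10 bp
  [70,72): 2 bp
  [72,87): 15 bp
  [87,96): 9 bp
  [96,114): 18 bp
  [114,125): 11 bp
  [125,136): 11 bp
  [136,145): 9 bp
  [145,148): 3 bp
  [148,162): 14 bp
  [162,173): 11 bp
  [173,176): 3 bp
  [176,182): 6 bp
  [182,204): 22 bp

[2,2,3,3,4,5,6,7,9,9,10,11,11,11,13,14,14,15,15,18,22]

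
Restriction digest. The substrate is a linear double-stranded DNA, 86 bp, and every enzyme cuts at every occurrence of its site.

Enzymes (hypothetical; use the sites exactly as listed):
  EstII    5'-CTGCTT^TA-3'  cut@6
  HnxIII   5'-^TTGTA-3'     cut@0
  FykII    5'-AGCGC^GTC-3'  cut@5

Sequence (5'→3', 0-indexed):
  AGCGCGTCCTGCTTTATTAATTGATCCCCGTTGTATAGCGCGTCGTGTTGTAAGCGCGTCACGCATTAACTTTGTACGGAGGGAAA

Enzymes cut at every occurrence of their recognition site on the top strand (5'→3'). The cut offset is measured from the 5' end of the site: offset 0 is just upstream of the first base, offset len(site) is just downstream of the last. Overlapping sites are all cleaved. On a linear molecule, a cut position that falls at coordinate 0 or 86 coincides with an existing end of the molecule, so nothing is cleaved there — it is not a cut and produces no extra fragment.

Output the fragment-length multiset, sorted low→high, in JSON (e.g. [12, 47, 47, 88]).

Scan for sites:
  EstII CTGCTTTA/6: at [8] ⇒ [14]
  HnxIII TTGTA/0: at [30, 47, 71] ⇒ [30, 47, 71]
  FykII AGCGCGTC/5: at [0, 36, 52] ⇒ [5, 41, 57]

Pooled cuts: [5, 14, 30, 41, 47, 57, 71]

Fragment lengths:
  [0,5): 5 bp
  [5,14): 9 bp
  [14,30): 16 bp
  [30,41): 11 bp
  [41,47): 6 bp
  [47,57): 10 bp
  [57,71): 14 bp
  [71,86): 15 bp

[5,6,9,10,11,14,15,16]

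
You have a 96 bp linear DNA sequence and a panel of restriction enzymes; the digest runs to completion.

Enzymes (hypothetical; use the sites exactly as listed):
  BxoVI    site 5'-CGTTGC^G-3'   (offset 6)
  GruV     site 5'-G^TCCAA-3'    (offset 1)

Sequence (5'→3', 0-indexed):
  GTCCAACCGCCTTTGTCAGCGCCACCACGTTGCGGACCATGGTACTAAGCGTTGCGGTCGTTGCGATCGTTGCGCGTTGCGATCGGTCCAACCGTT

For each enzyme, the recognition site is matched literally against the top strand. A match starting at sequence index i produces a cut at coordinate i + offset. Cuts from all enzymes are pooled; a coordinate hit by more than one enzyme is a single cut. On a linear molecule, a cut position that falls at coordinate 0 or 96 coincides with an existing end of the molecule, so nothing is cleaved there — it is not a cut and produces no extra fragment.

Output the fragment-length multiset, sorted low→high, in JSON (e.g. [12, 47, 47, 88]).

[1,6,7,9,9,10,22,32]

Per-enzyme occurrences:
  BxoVI (CGTTGCG, off=6): starts [27, 49, 58, 67, 74] → cuts [33, 55, 64, 73, 80]
  GruV (GTCCAA, off=1): starts [0, 85] → cuts [1, 86]

All cut coordinates (distinct, sorted): [1, 33, 55, 64, 73, 80, 86]

Fragment lengths:
  [0,1): 1 bp
  [1,33): 32 bp
  [33,55): 22 bp
  [55,64): 9 bp
  [64,73): 9 bp
  [73,80): 7 bp
  [80,86): 6 bp
  [86,96): 10 bp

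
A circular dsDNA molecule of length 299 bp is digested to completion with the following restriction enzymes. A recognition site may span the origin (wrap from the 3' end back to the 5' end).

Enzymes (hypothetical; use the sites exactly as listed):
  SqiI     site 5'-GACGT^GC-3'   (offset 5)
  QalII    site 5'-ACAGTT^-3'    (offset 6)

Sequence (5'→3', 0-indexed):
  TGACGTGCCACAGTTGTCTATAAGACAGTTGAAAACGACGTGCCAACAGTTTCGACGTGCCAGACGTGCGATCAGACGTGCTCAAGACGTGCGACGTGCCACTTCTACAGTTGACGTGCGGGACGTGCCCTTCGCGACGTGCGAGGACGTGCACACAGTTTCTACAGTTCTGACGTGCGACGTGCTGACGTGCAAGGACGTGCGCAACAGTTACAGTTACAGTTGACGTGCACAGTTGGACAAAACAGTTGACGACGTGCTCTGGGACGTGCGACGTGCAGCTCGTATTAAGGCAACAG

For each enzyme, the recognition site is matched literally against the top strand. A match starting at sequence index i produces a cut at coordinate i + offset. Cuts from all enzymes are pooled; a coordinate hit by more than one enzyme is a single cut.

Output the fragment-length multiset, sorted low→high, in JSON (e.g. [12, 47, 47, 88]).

[5,5,6,6,7,7,7,7,7,8,8,8,9,9,9,9,10,10,10,10,11,11,11,12,12,13,14,15,15,28]

Scan for sites:
  SqiI (GACGTGC, off=5): starts [1, 36, 53, 62, 74, 85, 92, 112, 121, 135, 145, 171, 178, 186, 196, 224, 253, 265, 272] → cuts [6, 41, 58, 67, 79, 90, 97, 117, 126, 140, 150, 176, 183, 191, 201, 229, 258, 270, 277]
  QalII (ACAGTT, off=6): starts [9, 24, 45, 106, 154, 163, 206, 212, 218, 231, 244] → cuts [15, 30, 51, 112, 160, 169, 212, 218, 224, 237, 250]

All cut coordinates (distinct, sorted): [6, 15, 30, 41, 51, 58, 67, 79, 90, 97, 112, 117, 126, 140, 150, 160, 169, 176, 183, 191, 201, 212, 218, 224, 229, 237, 250, 258, 270, 277]

Fragment lengths:
  6→15: 9 bp
  15→30: 15 bp
  30→41: 11 bp
  41→51: 10 bp
  51→58: 7 bp
  58→67: 9 bp
  67→79: 12 bp
  79→90: 11 bp
  90→97: 7 bp
  97→112: 15 bp
  112→117: 5 bp
  117→126: 9 bp
  126→140: 14 bp
  140→150: 10 bp
  150→160: 10 bp
  160→169: 9 bp
  169→176: 7 bp
  176→183: 7 bp
  183→191: 8 bp
  191→201: 10 bp
  201→212: 11 bp
  212→218: 6 bp
  218→224: 6 bp
  224→229: 5 bp
  229→237: 8 bp
  237→250: 13 bp
  250→258: 8 bp
  258→270: 12 bp
  270→277: 7 bp
  277→6 (wrap): 299-277+6 = 28 bp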